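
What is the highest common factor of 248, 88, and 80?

8

248 = 2^3 × 31
88 = 2^3 × 11
80 = 2^4 × 5
gcd(248, 88, 80) = 2^3 = 8.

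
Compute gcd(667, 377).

29

667 = 23 × 29
377 = 13 × 29
gcd(667, 377) = 29.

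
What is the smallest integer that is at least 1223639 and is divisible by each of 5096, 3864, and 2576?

The integer must be a common multiple of 5096, 3864, and 2576, so a multiple of their LCM.
5096 = 2^3 × 7^2 × 13
3864 = 2^3 × 3 × 7 × 23
2576 = 2^4 × 7 × 23
LCM(5096, 3864, 2576) = 2^4 × 3 × 7^2 × 13 × 23 = 703248.
Smallest multiple of 703248 that is ≥ 1223639: ⌈1223639/703248⌉ × 703248 = 2 × 703248 = 1406496.

1406496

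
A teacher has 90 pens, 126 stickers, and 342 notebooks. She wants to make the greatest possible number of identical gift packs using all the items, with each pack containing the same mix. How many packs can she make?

The pack count must divide each quantity, so the greatest is gcd(90, 126, 342).
90 = 2 × 3^2 × 5
126 = 2 × 3^2 × 7
342 = 2 × 3^2 × 19
gcd(90, 126, 342) = 2 × 3^2 = 18.

18 packs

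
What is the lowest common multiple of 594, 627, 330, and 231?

594 = 2 × 3^3 × 11
627 = 3 × 11 × 19
330 = 2 × 3 × 5 × 11
231 = 3 × 7 × 11
LCM(594, 627, 330, 231) = 2 × 3^3 × 5 × 7 × 11 × 19 = 395010.

395010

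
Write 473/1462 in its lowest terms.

11/34

473 = 11 × 43
1462 = 2 × 17 × 43
gcd(473, 1462) = 43.
Divide numerator and denominator by 43: 473/1462 = 11/34.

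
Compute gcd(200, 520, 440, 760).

40

200 = 2^3 × 5^2
520 = 2^3 × 5 × 13
440 = 2^3 × 5 × 11
760 = 2^3 × 5 × 19
gcd(200, 520, 440, 760) = 2^3 × 5 = 40.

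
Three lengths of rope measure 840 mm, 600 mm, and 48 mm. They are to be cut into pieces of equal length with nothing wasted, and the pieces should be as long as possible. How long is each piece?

Each piece length must divide every original length, so the longest possible is gcd(840, 600, 48).
840 = 2^3 × 3 × 5 × 7
600 = 2^3 × 3 × 5^2
48 = 2^4 × 3
gcd(840, 600, 48) = 2^3 × 3 = 24.

24 mm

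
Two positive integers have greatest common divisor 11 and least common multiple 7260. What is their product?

79860

For any two positive integers, gcd × lcm = product = 11 × 7260 = 79860.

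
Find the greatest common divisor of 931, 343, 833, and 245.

931 = 7^2 × 19
343 = 7^3
833 = 7^2 × 17
245 = 5 × 7^2
gcd(931, 343, 833, 245) = 7^2 = 49.

49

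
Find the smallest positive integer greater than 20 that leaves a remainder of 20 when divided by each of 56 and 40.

300

N − 20 must be a common multiple of 56 and 40.
56 = 2^3 × 7
40 = 2^3 × 5
LCM(56, 40) = 2^3 × 5 × 7 = 280.
Smallest N > 20 is LCM + 20 = 280 + 20 = 300.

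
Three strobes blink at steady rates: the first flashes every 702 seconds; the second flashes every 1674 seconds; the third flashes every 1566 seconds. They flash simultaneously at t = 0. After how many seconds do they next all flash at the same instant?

They coincide at every common multiple of the periods; the first is the LCM.
702 = 2 × 3^3 × 13
1674 = 2 × 3^3 × 31
1566 = 2 × 3^3 × 29
LCM(702, 1674, 1566) = 2 × 3^3 × 13 × 29 × 31 = 631098.

631098 seconds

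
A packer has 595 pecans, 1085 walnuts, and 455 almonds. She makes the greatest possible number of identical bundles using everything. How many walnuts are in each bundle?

31

Number of bundles = gcd(595, 1085, 455).
595 = 5 × 7 × 17
1085 = 5 × 7 × 31
455 = 5 × 7 × 13
gcd(595, 1085, 455) = 5 × 7 = 35.
walnuts per bundle = 1085 / 35 = 31.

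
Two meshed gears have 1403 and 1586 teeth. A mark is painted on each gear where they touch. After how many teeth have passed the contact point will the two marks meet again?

They coincide at every common multiple of the periods; the first is the LCM.
1403 = 23 × 61
1586 = 2 × 13 × 61
LCM(1403, 1586) = 2 × 13 × 23 × 61 = 36478.

36478 teeth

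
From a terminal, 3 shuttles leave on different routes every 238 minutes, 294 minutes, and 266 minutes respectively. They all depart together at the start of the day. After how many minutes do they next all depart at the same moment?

94962 minutes

The first simultaneous occurrence is after LCM of the individual periods.
238 = 2 × 7 × 17
294 = 2 × 3 × 7^2
266 = 2 × 7 × 19
LCM(238, 294, 266) = 2 × 3 × 7^2 × 17 × 19 = 94962.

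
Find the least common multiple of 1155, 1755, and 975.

1155 = 3 × 5 × 7 × 11
1755 = 3^3 × 5 × 13
975 = 3 × 5^2 × 13
LCM(1155, 1755, 975) = 3^3 × 5^2 × 7 × 11 × 13 = 675675.

675675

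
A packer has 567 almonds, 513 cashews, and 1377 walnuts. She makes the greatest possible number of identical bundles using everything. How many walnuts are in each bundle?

Number of bundles = gcd(567, 513, 1377).
567 = 3^4 × 7
513 = 3^3 × 19
1377 = 3^4 × 17
gcd(567, 513, 1377) = 3^3 = 27.
walnuts per bundle = 1377 / 27 = 51.

51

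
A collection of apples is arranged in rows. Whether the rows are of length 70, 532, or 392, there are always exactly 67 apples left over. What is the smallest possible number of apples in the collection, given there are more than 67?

N − 67 must be a common multiple of 70, 532, and 392.
70 = 2 × 5 × 7
532 = 2^2 × 7 × 19
392 = 2^3 × 7^2
LCM(70, 532, 392) = 2^3 × 5 × 7^2 × 19 = 37240.
Smallest N > 67 is LCM + 67 = 37240 + 67 = 37307.

37307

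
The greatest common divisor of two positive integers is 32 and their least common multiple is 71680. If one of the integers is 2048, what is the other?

For two integers, gcd × lcm = product, so the other is (32 × 71680) / 2048 = 2293760 / 2048 = 1120.

1120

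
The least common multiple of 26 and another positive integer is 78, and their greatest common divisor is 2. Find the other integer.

6

gcd × lcm = product of the two integers, so the other integer is (2 × 78) / 26 = 6.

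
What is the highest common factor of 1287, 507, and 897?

1287 = 3^2 × 11 × 13
507 = 3 × 13^2
897 = 3 × 13 × 23
gcd(1287, 507, 897) = 3 × 13 = 39.

39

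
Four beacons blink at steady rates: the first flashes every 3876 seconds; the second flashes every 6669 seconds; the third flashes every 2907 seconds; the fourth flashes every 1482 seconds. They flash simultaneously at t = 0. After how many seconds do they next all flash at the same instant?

453492 seconds

We need the least common multiple of the intervals.
3876 = 2^2 × 3 × 17 × 19
6669 = 3^3 × 13 × 19
2907 = 3^2 × 17 × 19
1482 = 2 × 3 × 13 × 19
LCM(3876, 6669, 2907, 1482) = 2^2 × 3^3 × 13 × 17 × 19 = 453492.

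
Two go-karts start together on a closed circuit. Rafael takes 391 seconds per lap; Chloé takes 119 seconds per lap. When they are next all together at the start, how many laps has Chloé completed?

23 laps

The first common completion time is the LCM of the periods.
391 = 17 × 23
119 = 7 × 17
LCM(391, 119) = 7 × 17 × 23 = 2737.
Laps for period 119: 2737 / 119 = 23.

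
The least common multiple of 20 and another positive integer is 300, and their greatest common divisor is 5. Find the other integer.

gcd × lcm = product of the two integers, so the other integer is (5 × 300) / 20 = 75.

75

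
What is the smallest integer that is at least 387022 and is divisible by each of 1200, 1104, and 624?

717600

The integer must be a common multiple of 1200, 1104, and 624, so a multiple of their LCM.
1200 = 2^4 × 3 × 5^2
1104 = 2^4 × 3 × 23
624 = 2^4 × 3 × 13
LCM(1200, 1104, 624) = 2^4 × 3 × 5^2 × 13 × 23 = 358800.
Smallest multiple of 358800 that is ≥ 387022: ⌈387022/358800⌉ × 358800 = 2 × 358800 = 717600.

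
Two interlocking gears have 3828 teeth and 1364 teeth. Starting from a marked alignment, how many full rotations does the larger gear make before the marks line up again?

31 rotations

All finish a whole number of cycles simultaneously at t = LCM of the periods.
3828 = 2^2 × 3 × 11 × 29
1364 = 2^2 × 11 × 31
LCM(3828, 1364) = 2^2 × 3 × 11 × 29 × 31 = 118668.
Rotations for period 3828: 118668 / 3828 = 31.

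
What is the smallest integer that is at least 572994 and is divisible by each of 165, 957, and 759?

The integer must be a common multiple of 165, 957, and 759, so a multiple of their LCM.
165 = 3 × 5 × 11
957 = 3 × 11 × 29
759 = 3 × 11 × 23
LCM(165, 957, 759) = 3 × 5 × 11 × 23 × 29 = 110055.
Smallest multiple of 110055 that is ≥ 572994: ⌈572994/110055⌉ × 110055 = 6 × 110055 = 660330.

660330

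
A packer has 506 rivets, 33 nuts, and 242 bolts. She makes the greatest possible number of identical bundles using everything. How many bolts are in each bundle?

22

Number of bundles = gcd(506, 33, 242).
506 = 2 × 11 × 23
33 = 3 × 11
242 = 2 × 11^2
gcd(506, 33, 242) = 11.
bolts per bundle = 242 / 11 = 22.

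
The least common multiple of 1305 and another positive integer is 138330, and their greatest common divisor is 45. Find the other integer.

4770

gcd × lcm = product of the two integers, so the other integer is (45 × 138330) / 1305 = 4770.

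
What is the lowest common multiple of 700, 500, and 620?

108500

700 = 2^2 × 5^2 × 7
500 = 2^2 × 5^3
620 = 2^2 × 5 × 31
LCM(700, 500, 620) = 2^2 × 5^3 × 7 × 31 = 108500.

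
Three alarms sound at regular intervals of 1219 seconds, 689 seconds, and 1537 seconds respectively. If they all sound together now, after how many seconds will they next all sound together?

459563 seconds

The first simultaneous occurrence is after LCM of the individual periods.
1219 = 23 × 53
689 = 13 × 53
1537 = 29 × 53
LCM(1219, 689, 1537) = 13 × 23 × 29 × 53 = 459563.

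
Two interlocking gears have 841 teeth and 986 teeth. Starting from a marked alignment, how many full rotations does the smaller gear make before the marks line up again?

They are all back at their starting positions together after one LCM of the periods.
841 = 29^2
986 = 2 × 17 × 29
LCM(841, 986) = 2 × 17 × 29^2 = 28594.
Rotations for period 841: 28594 / 841 = 34.

34 rotations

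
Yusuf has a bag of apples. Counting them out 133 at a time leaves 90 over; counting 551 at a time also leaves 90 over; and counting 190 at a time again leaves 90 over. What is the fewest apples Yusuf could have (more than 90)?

N − 90 must be a common multiple of 133, 551, and 190.
133 = 7 × 19
551 = 19 × 29
190 = 2 × 5 × 19
LCM(133, 551, 190) = 2 × 5 × 7 × 19 × 29 = 38570.
Smallest N > 90 is LCM + 90 = 38570 + 90 = 38660.

38660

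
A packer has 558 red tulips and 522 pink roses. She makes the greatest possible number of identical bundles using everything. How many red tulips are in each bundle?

Number of bundles = gcd(558, 522).
558 = 2 × 3^2 × 31
522 = 2 × 3^2 × 29
gcd(558, 522) = 2 × 3^2 = 18.
red tulips per bundle = 558 / 18 = 31.

31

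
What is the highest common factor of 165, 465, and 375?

165 = 3 × 5 × 11
465 = 3 × 5 × 31
375 = 3 × 5^3
gcd(165, 465, 375) = 3 × 5 = 15.

15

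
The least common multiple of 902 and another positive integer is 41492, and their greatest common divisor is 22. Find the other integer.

1012

gcd × lcm = product of the two integers, so the other integer is (22 × 41492) / 902 = 1012.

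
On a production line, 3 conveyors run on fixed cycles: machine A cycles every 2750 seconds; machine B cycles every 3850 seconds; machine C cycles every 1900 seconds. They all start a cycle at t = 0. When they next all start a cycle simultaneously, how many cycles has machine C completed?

All finish a whole number of cycles simultaneously at t = LCM of the periods.
2750 = 2 × 5^3 × 11
3850 = 2 × 5^2 × 7 × 11
1900 = 2^2 × 5^2 × 19
LCM(2750, 3850, 1900) = 2^2 × 5^3 × 7 × 11 × 19 = 731500.
Cycles for period 1900: 731500 / 1900 = 385.

385 cycles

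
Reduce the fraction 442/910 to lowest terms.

17/35

442 = 2 × 13 × 17
910 = 2 × 5 × 7 × 13
gcd(442, 910) = 2 × 13 = 26.
Divide numerator and denominator by 26: 442/910 = 17/35.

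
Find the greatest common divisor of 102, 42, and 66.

6

102 = 2 × 3 × 17
42 = 2 × 3 × 7
66 = 2 × 3 × 11
gcd(102, 42, 66) = 2 × 3 = 6.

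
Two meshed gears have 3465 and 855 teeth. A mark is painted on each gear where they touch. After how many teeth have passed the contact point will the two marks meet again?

They coincide at every common multiple of the periods; the first is the LCM.
3465 = 3^2 × 5 × 7 × 11
855 = 3^2 × 5 × 19
LCM(3465, 855) = 3^2 × 5 × 7 × 11 × 19 = 65835.

65835 teeth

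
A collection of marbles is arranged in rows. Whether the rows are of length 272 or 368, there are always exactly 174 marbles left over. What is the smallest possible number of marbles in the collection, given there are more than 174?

N − 174 must be a common multiple of 272 and 368.
272 = 2^4 × 17
368 = 2^4 × 23
LCM(272, 368) = 2^4 × 17 × 23 = 6256.
Smallest N > 174 is LCM + 174 = 6256 + 174 = 6430.

6430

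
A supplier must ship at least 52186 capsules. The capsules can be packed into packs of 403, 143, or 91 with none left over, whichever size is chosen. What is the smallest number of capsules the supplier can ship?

62062

The number of capsules must be a common multiple of 403, 143, and 91, so a multiple of their LCM.
403 = 13 × 31
143 = 11 × 13
91 = 7 × 13
LCM(403, 143, 91) = 7 × 11 × 13 × 31 = 31031.
Smallest multiple of 31031 that is ≥ 52186: ⌈52186/31031⌉ × 31031 = 2 × 31031 = 62062.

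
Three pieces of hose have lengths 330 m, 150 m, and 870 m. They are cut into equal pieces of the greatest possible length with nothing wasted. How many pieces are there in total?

45

Piece length = gcd(330, 150, 870).
330 = 2 × 3 × 5 × 11
150 = 2 × 3 × 5^2
870 = 2 × 3 × 5 × 29
gcd(330, 150, 870) = 2 × 3 × 5 = 30.
Total pieces = 330/30 + 150/30 + 870/30 = 11 + 5 + 29 = 45.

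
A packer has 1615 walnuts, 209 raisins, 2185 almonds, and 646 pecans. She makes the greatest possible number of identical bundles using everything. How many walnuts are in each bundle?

85

Number of bundles = gcd(1615, 209, 2185, 646).
1615 = 5 × 17 × 19
209 = 11 × 19
2185 = 5 × 19 × 23
646 = 2 × 17 × 19
gcd(1615, 209, 2185, 646) = 19.
walnuts per bundle = 1615 / 19 = 85.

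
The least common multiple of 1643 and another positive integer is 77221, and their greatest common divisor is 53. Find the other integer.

gcd × lcm = product of the two integers, so the other integer is (53 × 77221) / 1643 = 2491.

2491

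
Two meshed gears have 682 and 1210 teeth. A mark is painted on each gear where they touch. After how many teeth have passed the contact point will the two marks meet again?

37510 teeth

We need the least common multiple of the intervals.
682 = 2 × 11 × 31
1210 = 2 × 5 × 11^2
LCM(682, 1210) = 2 × 5 × 11^2 × 31 = 37510.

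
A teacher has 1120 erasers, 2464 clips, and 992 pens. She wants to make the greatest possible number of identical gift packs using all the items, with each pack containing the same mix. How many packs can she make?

The pack count must divide each quantity, so the greatest is gcd(1120, 2464, 992).
1120 = 2^5 × 5 × 7
2464 = 2^5 × 7 × 11
992 = 2^5 × 31
gcd(1120, 2464, 992) = 2^5 = 32.

32 packs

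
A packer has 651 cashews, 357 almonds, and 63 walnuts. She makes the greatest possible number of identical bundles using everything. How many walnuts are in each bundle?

Number of bundles = gcd(651, 357, 63).
651 = 3 × 7 × 31
357 = 3 × 7 × 17
63 = 3^2 × 7
gcd(651, 357, 63) = 3 × 7 = 21.
walnuts per bundle = 63 / 21 = 3.

3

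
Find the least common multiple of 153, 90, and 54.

4590

153 = 3^2 × 17
90 = 2 × 3^2 × 5
54 = 2 × 3^3
LCM(153, 90, 54) = 2 × 3^3 × 5 × 17 = 4590.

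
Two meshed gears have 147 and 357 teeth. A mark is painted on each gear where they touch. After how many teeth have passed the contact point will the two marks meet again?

The first simultaneous occurrence is after LCM of the individual periods.
147 = 3 × 7^2
357 = 3 × 7 × 17
LCM(147, 357) = 3 × 7^2 × 17 = 2499.

2499 teeth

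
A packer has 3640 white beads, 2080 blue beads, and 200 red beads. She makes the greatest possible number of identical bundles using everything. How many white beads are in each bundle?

91

Number of bundles = gcd(3640, 2080, 200).
3640 = 2^3 × 5 × 7 × 13
2080 = 2^5 × 5 × 13
200 = 2^3 × 5^2
gcd(3640, 2080, 200) = 2^3 × 5 = 40.
white beads per bundle = 3640 / 40 = 91.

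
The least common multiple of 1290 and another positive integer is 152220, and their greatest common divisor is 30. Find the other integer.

3540

gcd × lcm = product of the two integers, so the other integer is (30 × 152220) / 1290 = 3540.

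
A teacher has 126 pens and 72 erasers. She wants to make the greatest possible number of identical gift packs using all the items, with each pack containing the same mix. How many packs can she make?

The pack count must divide each quantity, so the greatest is gcd(126, 72).
126 = 2 × 3^2 × 7
72 = 2^3 × 3^2
gcd(126, 72) = 2 × 3^2 = 18.

18 packs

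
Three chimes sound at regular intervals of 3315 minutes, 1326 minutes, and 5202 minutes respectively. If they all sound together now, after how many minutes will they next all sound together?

338130 minutes

We need the least common multiple of the intervals.
3315 = 3 × 5 × 13 × 17
1326 = 2 × 3 × 13 × 17
5202 = 2 × 3^2 × 17^2
LCM(3315, 1326, 5202) = 2 × 3^2 × 5 × 13 × 17^2 = 338130.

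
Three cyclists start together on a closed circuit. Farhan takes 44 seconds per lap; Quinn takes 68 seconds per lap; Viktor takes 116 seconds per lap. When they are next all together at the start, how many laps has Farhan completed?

The first common completion time is the LCM of the periods.
44 = 2^2 × 11
68 = 2^2 × 17
116 = 2^2 × 29
LCM(44, 68, 116) = 2^2 × 11 × 17 × 29 = 21692.
Laps for period 44: 21692 / 44 = 493.

493 laps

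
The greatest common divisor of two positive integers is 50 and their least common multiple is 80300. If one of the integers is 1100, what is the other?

For two integers, gcd × lcm = product, so the other is (50 × 80300) / 1100 = 4015000 / 1100 = 3650.

3650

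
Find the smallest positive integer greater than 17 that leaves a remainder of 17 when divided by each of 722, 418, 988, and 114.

N − 17 must be a common multiple of 722, 418, 988, and 114.
722 = 2 × 19^2
418 = 2 × 11 × 19
988 = 2^2 × 13 × 19
114 = 2 × 3 × 19
LCM(722, 418, 988, 114) = 2^2 × 3 × 11 × 13 × 19^2 = 619476.
Smallest N > 17 is LCM + 17 = 619476 + 17 = 619493.

619493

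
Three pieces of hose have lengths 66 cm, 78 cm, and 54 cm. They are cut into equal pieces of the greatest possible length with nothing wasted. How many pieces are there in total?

33

Piece length = gcd(66, 78, 54).
66 = 2 × 3 × 11
78 = 2 × 3 × 13
54 = 2 × 3^3
gcd(66, 78, 54) = 2 × 3 = 6.
Total pieces = 66/6 + 78/6 + 54/6 = 11 + 13 + 9 = 33.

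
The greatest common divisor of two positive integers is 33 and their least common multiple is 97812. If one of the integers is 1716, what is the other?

For two integers, gcd × lcm = product, so the other is (33 × 97812) / 1716 = 3227796 / 1716 = 1881.

1881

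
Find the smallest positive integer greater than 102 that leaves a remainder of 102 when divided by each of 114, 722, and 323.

36924

N − 102 must be a common multiple of 114, 722, and 323.
114 = 2 × 3 × 19
722 = 2 × 19^2
323 = 17 × 19
LCM(114, 722, 323) = 2 × 3 × 17 × 19^2 = 36822.
Smallest N > 102 is LCM + 102 = 36822 + 102 = 36924.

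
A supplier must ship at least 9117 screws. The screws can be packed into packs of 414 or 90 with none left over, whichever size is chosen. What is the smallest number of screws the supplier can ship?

10350

The number of screws must be a common multiple of 414 and 90, so a multiple of their LCM.
414 = 2 × 3^2 × 23
90 = 2 × 3^2 × 5
LCM(414, 90) = 2 × 3^2 × 5 × 23 = 2070.
Smallest multiple of 2070 that is ≥ 9117: ⌈9117/2070⌉ × 2070 = 5 × 2070 = 10350.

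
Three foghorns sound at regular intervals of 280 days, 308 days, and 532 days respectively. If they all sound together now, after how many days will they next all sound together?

58520 days

The first simultaneous occurrence is after LCM of the individual periods.
280 = 2^3 × 5 × 7
308 = 2^2 × 7 × 11
532 = 2^2 × 7 × 19
LCM(280, 308, 532) = 2^3 × 5 × 7 × 11 × 19 = 58520.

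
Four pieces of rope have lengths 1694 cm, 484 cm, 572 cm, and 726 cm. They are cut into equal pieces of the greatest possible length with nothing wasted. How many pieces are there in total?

158

Piece length = gcd(1694, 484, 572, 726).
1694 = 2 × 7 × 11^2
484 = 2^2 × 11^2
572 = 2^2 × 11 × 13
726 = 2 × 3 × 11^2
gcd(1694, 484, 572, 726) = 2 × 11 = 22.
Total pieces = 1694/22 + 484/22 + 572/22 + 726/22 = 77 + 22 + 26 + 33 = 158.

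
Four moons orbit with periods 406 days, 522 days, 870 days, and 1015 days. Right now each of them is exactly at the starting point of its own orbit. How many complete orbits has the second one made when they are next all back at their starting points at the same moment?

35 orbits

The first common completion time is the LCM of the periods.
406 = 2 × 7 × 29
522 = 2 × 3^2 × 29
870 = 2 × 3 × 5 × 29
1015 = 5 × 7 × 29
LCM(406, 522, 870, 1015) = 2 × 3^2 × 5 × 7 × 29 = 18270.
Orbits for period 522: 18270 / 522 = 35.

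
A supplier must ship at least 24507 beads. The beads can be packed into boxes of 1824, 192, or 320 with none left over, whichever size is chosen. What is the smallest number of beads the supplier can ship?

36480

The number of beads must be a common multiple of 1824, 192, and 320, so a multiple of their LCM.
1824 = 2^5 × 3 × 19
192 = 2^6 × 3
320 = 2^6 × 5
LCM(1824, 192, 320) = 2^6 × 3 × 5 × 19 = 18240.
Smallest multiple of 18240 that is ≥ 24507: ⌈24507/18240⌉ × 18240 = 2 × 18240 = 36480.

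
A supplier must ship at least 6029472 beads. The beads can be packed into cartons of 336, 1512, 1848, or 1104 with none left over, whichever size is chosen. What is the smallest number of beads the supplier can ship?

The number of beads must be a common multiple of 336, 1512, 1848, and 1104, so a multiple of their LCM.
336 = 2^4 × 3 × 7
1512 = 2^3 × 3^3 × 7
1848 = 2^3 × 3 × 7 × 11
1104 = 2^4 × 3 × 23
LCM(336, 1512, 1848, 1104) = 2^4 × 3^3 × 7 × 11 × 23 = 765072.
Smallest multiple of 765072 that is ≥ 6029472: ⌈6029472/765072⌉ × 765072 = 8 × 765072 = 6120576.

6120576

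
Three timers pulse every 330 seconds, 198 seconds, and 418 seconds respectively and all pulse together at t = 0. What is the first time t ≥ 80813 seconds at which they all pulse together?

94050 seconds

Joint pulses occur at multiples of LCM(330, 198, 418).
330 = 2 × 3 × 5 × 11
198 = 2 × 3^2 × 11
418 = 2 × 11 × 19
LCM(330, 198, 418) = 2 × 3^2 × 5 × 11 × 19 = 18810.
Smallest multiple of 18810 that is ≥ 80813: ⌈80813/18810⌉ × 18810 = 5 × 18810 = 94050.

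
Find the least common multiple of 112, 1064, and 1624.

61712

112 = 2^4 × 7
1064 = 2^3 × 7 × 19
1624 = 2^3 × 7 × 29
LCM(112, 1064, 1624) = 2^4 × 7 × 19 × 29 = 61712.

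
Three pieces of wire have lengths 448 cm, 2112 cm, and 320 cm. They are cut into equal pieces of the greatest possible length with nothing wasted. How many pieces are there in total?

Piece length = gcd(448, 2112, 320).
448 = 2^6 × 7
2112 = 2^6 × 3 × 11
320 = 2^6 × 5
gcd(448, 2112, 320) = 2^6 = 64.
Total pieces = 448/64 + 2112/64 + 320/64 = 7 + 33 + 5 = 45.

45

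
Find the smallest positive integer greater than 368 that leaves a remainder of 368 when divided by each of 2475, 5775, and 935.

N − 368 must be a common multiple of 2475, 5775, and 935.
2475 = 3^2 × 5^2 × 11
5775 = 3 × 5^2 × 7 × 11
935 = 5 × 11 × 17
LCM(2475, 5775, 935) = 3^2 × 5^2 × 7 × 11 × 17 = 294525.
Smallest N > 368 is LCM + 368 = 294525 + 368 = 294893.

294893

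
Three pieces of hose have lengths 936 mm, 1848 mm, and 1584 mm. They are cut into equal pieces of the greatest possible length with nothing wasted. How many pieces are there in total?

Piece length = gcd(936, 1848, 1584).
936 = 2^3 × 3^2 × 13
1848 = 2^3 × 3 × 7 × 11
1584 = 2^4 × 3^2 × 11
gcd(936, 1848, 1584) = 2^3 × 3 = 24.
Total pieces = 936/24 + 1848/24 + 1584/24 = 39 + 77 + 66 = 182.

182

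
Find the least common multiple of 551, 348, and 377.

551 = 19 × 29
348 = 2^2 × 3 × 29
377 = 13 × 29
LCM(551, 348, 377) = 2^2 × 3 × 13 × 19 × 29 = 85956.

85956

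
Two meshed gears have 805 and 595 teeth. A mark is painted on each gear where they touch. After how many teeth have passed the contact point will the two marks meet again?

13685 teeth

The first simultaneous occurrence is after LCM of the individual periods.
805 = 5 × 7 × 23
595 = 5 × 7 × 17
LCM(805, 595) = 5 × 7 × 17 × 23 = 13685.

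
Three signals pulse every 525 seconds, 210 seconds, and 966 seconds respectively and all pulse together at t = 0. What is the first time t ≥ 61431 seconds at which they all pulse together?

Joint pulses occur at multiples of LCM(525, 210, 966).
525 = 3 × 5^2 × 7
210 = 2 × 3 × 5 × 7
966 = 2 × 3 × 7 × 23
LCM(525, 210, 966) = 2 × 3 × 5^2 × 7 × 23 = 24150.
Smallest multiple of 24150 that is ≥ 61431: ⌈61431/24150⌉ × 24150 = 3 × 24150 = 72450.

72450 seconds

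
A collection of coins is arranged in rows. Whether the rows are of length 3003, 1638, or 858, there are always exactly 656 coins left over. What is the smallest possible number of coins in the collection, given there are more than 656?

N − 656 must be a common multiple of 3003, 1638, and 858.
3003 = 3 × 7 × 11 × 13
1638 = 2 × 3^2 × 7 × 13
858 = 2 × 3 × 11 × 13
LCM(3003, 1638, 858) = 2 × 3^2 × 7 × 11 × 13 = 18018.
Smallest N > 656 is LCM + 656 = 18018 + 656 = 18674.

18674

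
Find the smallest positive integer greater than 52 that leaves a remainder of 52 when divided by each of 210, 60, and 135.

3832

N − 52 must be a common multiple of 210, 60, and 135.
210 = 2 × 3 × 5 × 7
60 = 2^2 × 3 × 5
135 = 3^3 × 5
LCM(210, 60, 135) = 2^2 × 3^3 × 5 × 7 = 3780.
Smallest N > 52 is LCM + 52 = 3780 + 52 = 3832.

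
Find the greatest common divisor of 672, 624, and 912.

672 = 2^5 × 3 × 7
624 = 2^4 × 3 × 13
912 = 2^4 × 3 × 19
gcd(672, 624, 912) = 2^4 × 3 = 48.

48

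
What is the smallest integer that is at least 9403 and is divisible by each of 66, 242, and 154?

The integer must be a common multiple of 66, 242, and 154, so a multiple of their LCM.
66 = 2 × 3 × 11
242 = 2 × 11^2
154 = 2 × 7 × 11
LCM(66, 242, 154) = 2 × 3 × 7 × 11^2 = 5082.
Smallest multiple of 5082 that is ≥ 9403: ⌈9403/5082⌉ × 5082 = 2 × 5082 = 10164.

10164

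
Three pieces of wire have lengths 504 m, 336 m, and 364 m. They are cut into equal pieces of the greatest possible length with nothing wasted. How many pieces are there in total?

Piece length = gcd(504, 336, 364).
504 = 2^3 × 3^2 × 7
336 = 2^4 × 3 × 7
364 = 2^2 × 7 × 13
gcd(504, 336, 364) = 2^2 × 7 = 28.
Total pieces = 504/28 + 336/28 + 364/28 = 18 + 12 + 13 = 43.

43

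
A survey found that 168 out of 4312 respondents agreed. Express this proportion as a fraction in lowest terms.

3/77

168 = 2^3 × 3 × 7
4312 = 2^3 × 7^2 × 11
gcd(168, 4312) = 2^3 × 7 = 56.
Divide numerator and denominator by 56: 168/4312 = 3/77.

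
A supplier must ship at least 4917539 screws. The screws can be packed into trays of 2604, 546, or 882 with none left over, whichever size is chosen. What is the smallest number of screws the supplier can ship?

The number of screws must be a common multiple of 2604, 546, and 882, so a multiple of their LCM.
2604 = 2^2 × 3 × 7 × 31
546 = 2 × 3 × 7 × 13
882 = 2 × 3^2 × 7^2
LCM(2604, 546, 882) = 2^2 × 3^2 × 7^2 × 13 × 31 = 710892.
Smallest multiple of 710892 that is ≥ 4917539: ⌈4917539/710892⌉ × 710892 = 7 × 710892 = 4976244.

4976244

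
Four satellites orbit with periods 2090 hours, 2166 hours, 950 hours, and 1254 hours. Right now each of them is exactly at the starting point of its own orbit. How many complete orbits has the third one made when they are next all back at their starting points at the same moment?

All finish a whole number of cycles simultaneously at t = LCM of the periods.
2090 = 2 × 5 × 11 × 19
2166 = 2 × 3 × 19^2
950 = 2 × 5^2 × 19
1254 = 2 × 3 × 11 × 19
LCM(2090, 2166, 950, 1254) = 2 × 3 × 5^2 × 11 × 19^2 = 595650.
Orbits for period 950: 595650 / 950 = 627.

627 orbits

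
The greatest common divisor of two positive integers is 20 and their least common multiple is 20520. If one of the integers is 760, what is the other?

For two integers, gcd × lcm = product, so the other is (20 × 20520) / 760 = 410400 / 760 = 540.

540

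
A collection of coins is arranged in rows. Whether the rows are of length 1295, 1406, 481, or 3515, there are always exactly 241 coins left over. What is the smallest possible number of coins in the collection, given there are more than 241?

639971

N − 241 must be a common multiple of 1295, 1406, 481, and 3515.
1295 = 5 × 7 × 37
1406 = 2 × 19 × 37
481 = 13 × 37
3515 = 5 × 19 × 37
LCM(1295, 1406, 481, 3515) = 2 × 5 × 7 × 13 × 19 × 37 = 639730.
Smallest N > 241 is LCM + 241 = 639730 + 241 = 639971.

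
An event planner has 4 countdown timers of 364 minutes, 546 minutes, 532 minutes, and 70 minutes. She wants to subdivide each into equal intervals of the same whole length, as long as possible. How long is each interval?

The interval must divide each timer length; the longest such is the gcd.
364 = 2^2 × 7 × 13
546 = 2 × 3 × 7 × 13
532 = 2^2 × 7 × 19
70 = 2 × 5 × 7
gcd(364, 546, 532, 70) = 2 × 7 = 14.

14 minutes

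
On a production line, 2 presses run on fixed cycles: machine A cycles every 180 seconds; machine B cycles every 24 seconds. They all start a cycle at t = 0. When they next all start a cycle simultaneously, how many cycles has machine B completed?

15 cycles

They are all back at their starting positions together after one LCM of the periods.
180 = 2^2 × 3^2 × 5
24 = 2^3 × 3
LCM(180, 24) = 2^3 × 3^2 × 5 = 360.
Cycles for period 24: 360 / 24 = 15.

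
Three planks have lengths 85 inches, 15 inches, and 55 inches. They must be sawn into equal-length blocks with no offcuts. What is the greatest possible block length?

The block length must divide every plank, so the greatest is gcd(85, 15, 55).
85 = 5 × 17
15 = 3 × 5
55 = 5 × 11
gcd(85, 15, 55) = 5.

5 inches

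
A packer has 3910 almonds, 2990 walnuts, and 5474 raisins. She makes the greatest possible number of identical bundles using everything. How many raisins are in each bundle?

Number of bundles = gcd(3910, 2990, 5474).
3910 = 2 × 5 × 17 × 23
2990 = 2 × 5 × 13 × 23
5474 = 2 × 7 × 17 × 23
gcd(3910, 2990, 5474) = 2 × 23 = 46.
raisins per bundle = 5474 / 46 = 119.

119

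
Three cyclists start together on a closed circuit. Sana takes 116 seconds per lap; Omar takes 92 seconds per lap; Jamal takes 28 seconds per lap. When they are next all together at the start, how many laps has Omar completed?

203 laps

The first common completion time is the LCM of the periods.
116 = 2^2 × 29
92 = 2^2 × 23
28 = 2^2 × 7
LCM(116, 92, 28) = 2^2 × 7 × 23 × 29 = 18676.
Laps for period 92: 18676 / 92 = 203.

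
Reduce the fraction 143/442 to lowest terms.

11/34

143 = 11 × 13
442 = 2 × 13 × 17
gcd(143, 442) = 13.
Divide numerator and denominator by 13: 143/442 = 11/34.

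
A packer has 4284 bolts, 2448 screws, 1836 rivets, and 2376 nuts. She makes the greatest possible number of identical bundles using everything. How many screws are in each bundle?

68

Number of bundles = gcd(4284, 2448, 1836, 2376).
4284 = 2^2 × 3^2 × 7 × 17
2448 = 2^4 × 3^2 × 17
1836 = 2^2 × 3^3 × 17
2376 = 2^3 × 3^3 × 11
gcd(4284, 2448, 1836, 2376) = 2^2 × 3^2 = 36.
screws per bundle = 2448 / 36 = 68.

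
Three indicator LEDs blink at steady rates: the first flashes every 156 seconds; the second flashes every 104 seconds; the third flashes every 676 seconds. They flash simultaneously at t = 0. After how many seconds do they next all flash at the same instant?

We need the least common multiple of the intervals.
156 = 2^2 × 3 × 13
104 = 2^3 × 13
676 = 2^2 × 13^2
LCM(156, 104, 676) = 2^3 × 3 × 13^2 = 4056.

4056 seconds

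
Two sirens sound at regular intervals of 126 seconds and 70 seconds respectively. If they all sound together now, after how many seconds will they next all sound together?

The first simultaneous occurrence is after LCM of the individual periods.
126 = 2 × 3^2 × 7
70 = 2 × 5 × 7
LCM(126, 70) = 2 × 3^2 × 5 × 7 = 630.

630 seconds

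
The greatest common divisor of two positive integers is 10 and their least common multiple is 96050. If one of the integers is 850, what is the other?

For two integers, gcd × lcm = product, so the other is (10 × 96050) / 850 = 960500 / 850 = 1130.

1130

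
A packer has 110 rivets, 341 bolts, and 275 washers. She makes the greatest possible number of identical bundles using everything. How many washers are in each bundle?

25

Number of bundles = gcd(110, 341, 275).
110 = 2 × 5 × 11
341 = 11 × 31
275 = 5^2 × 11
gcd(110, 341, 275) = 11.
washers per bundle = 275 / 11 = 25.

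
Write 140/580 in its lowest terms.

140 = 2^2 × 5 × 7
580 = 2^2 × 5 × 29
gcd(140, 580) = 2^2 × 5 = 20.
Divide numerator and denominator by 20: 140/580 = 7/29.

7/29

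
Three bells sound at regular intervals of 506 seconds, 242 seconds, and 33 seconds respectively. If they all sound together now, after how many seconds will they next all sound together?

16698 seconds

The first simultaneous occurrence is after LCM of the individual periods.
506 = 2 × 11 × 23
242 = 2 × 11^2
33 = 3 × 11
LCM(506, 242, 33) = 2 × 3 × 11^2 × 23 = 16698.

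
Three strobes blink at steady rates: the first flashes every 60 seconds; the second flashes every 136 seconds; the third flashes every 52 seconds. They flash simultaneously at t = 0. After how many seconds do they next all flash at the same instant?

26520 seconds

We need the least common multiple of the intervals.
60 = 2^2 × 3 × 5
136 = 2^3 × 17
52 = 2^2 × 13
LCM(60, 136, 52) = 2^3 × 3 × 5 × 13 × 17 = 26520.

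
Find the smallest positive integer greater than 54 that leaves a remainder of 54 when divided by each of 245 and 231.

8139

N − 54 must be a common multiple of 245 and 231.
245 = 5 × 7^2
231 = 3 × 7 × 11
LCM(245, 231) = 3 × 5 × 7^2 × 11 = 8085.
Smallest N > 54 is LCM + 54 = 8085 + 54 = 8139.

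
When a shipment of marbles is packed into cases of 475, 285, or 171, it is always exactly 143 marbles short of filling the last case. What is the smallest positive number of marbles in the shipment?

Being 143 short of a full case of size k means N ≡ −143 (mod k), i.e. N + 143 is a multiple of each size.
475 = 5^2 × 19
285 = 3 × 5 × 19
171 = 3^2 × 19
LCM(475, 285, 171) = 3^2 × 5^2 × 19 = 4275.
Smallest positive N is 4275 − 143 = 4132.

4132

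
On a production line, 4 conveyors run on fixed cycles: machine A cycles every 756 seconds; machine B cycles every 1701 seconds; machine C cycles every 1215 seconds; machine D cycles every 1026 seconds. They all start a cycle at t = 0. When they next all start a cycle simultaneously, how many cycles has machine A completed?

The first common completion time is the LCM of the periods.
756 = 2^2 × 3^3 × 7
1701 = 3^5 × 7
1215 = 3^5 × 5
1026 = 2 × 3^3 × 19
LCM(756, 1701, 1215, 1026) = 2^2 × 3^5 × 5 × 7 × 19 = 646380.
Cycles for period 756: 646380 / 756 = 855.

855 cycles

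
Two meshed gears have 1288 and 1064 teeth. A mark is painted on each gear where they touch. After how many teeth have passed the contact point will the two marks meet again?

The first simultaneous occurrence is after LCM of the individual periods.
1288 = 2^3 × 7 × 23
1064 = 2^3 × 7 × 19
LCM(1288, 1064) = 2^3 × 7 × 19 × 23 = 24472.

24472 teeth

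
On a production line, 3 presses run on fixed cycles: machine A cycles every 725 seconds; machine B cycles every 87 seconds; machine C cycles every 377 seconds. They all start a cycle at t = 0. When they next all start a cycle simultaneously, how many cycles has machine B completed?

325 cycles

All finish a whole number of cycles simultaneously at t = LCM of the periods.
725 = 5^2 × 29
87 = 3 × 29
377 = 13 × 29
LCM(725, 87, 377) = 3 × 5^2 × 13 × 29 = 28275.
Cycles for period 87: 28275 / 87 = 325.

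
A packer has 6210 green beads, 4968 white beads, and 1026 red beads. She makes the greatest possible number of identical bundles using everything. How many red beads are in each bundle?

19

Number of bundles = gcd(6210, 4968, 1026).
6210 = 2 × 3^3 × 5 × 23
4968 = 2^3 × 3^3 × 23
1026 = 2 × 3^3 × 19
gcd(6210, 4968, 1026) = 2 × 3^3 = 54.
red beads per bundle = 1026 / 54 = 19.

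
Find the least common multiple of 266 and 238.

4522

266 = 2 × 7 × 19
238 = 2 × 7 × 17
LCM(266, 238) = 2 × 7 × 17 × 19 = 4522.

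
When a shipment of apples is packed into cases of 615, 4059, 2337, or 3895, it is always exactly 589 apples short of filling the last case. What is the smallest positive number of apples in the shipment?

Being 589 short of a full case of size k means N ≡ −589 (mod k), i.e. N + 589 is a multiple of each size.
615 = 3 × 5 × 41
4059 = 3^2 × 11 × 41
2337 = 3 × 19 × 41
3895 = 5 × 19 × 41
LCM(615, 4059, 2337, 3895) = 3^2 × 5 × 11 × 19 × 41 = 385605.
Smallest positive N is 385605 − 589 = 385016.

385016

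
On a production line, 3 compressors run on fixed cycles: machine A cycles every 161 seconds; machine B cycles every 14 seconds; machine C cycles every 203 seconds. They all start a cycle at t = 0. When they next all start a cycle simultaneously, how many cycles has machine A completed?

The first common completion time is the LCM of the periods.
161 = 7 × 23
14 = 2 × 7
203 = 7 × 29
LCM(161, 14, 203) = 2 × 7 × 23 × 29 = 9338.
Cycles for period 161: 9338 / 161 = 58.

58 cycles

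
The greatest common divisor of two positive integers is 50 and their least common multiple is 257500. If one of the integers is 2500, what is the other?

5150

For two integers, gcd × lcm = product, so the other is (50 × 257500) / 2500 = 12875000 / 2500 = 5150.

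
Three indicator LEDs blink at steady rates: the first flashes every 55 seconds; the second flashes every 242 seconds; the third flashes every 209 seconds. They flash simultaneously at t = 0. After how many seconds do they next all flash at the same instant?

22990 seconds

They coincide at every common multiple of the periods; the first is the LCM.
55 = 5 × 11
242 = 2 × 11^2
209 = 11 × 19
LCM(55, 242, 209) = 2 × 5 × 11^2 × 19 = 22990.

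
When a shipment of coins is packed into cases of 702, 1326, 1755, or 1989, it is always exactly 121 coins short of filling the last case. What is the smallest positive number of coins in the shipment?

Being 121 short of a full case of size k means N ≡ −121 (mod k), i.e. N + 121 is a multiple of each size.
702 = 2 × 3^3 × 13
1326 = 2 × 3 × 13 × 17
1755 = 3^3 × 5 × 13
1989 = 3^2 × 13 × 17
LCM(702, 1326, 1755, 1989) = 2 × 3^3 × 5 × 13 × 17 = 59670.
Smallest positive N is 59670 − 121 = 59549.

59549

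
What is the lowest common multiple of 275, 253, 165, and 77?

275 = 5^2 × 11
253 = 11 × 23
165 = 3 × 5 × 11
77 = 7 × 11
LCM(275, 253, 165, 77) = 3 × 5^2 × 7 × 11 × 23 = 132825.

132825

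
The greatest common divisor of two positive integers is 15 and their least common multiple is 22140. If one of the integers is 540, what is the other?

615

For two integers, gcd × lcm = product, so the other is (15 × 22140) / 540 = 332100 / 540 = 615.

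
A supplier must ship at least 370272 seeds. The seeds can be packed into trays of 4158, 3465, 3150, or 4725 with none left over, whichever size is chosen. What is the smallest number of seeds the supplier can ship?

The number of seeds must be a common multiple of 4158, 3465, 3150, and 4725, so a multiple of their LCM.
4158 = 2 × 3^3 × 7 × 11
3465 = 3^2 × 5 × 7 × 11
3150 = 2 × 3^2 × 5^2 × 7
4725 = 3^3 × 5^2 × 7
LCM(4158, 3465, 3150, 4725) = 2 × 3^3 × 5^2 × 7 × 11 = 103950.
Smallest multiple of 103950 that is ≥ 370272: ⌈370272/103950⌉ × 103950 = 4 × 103950 = 415800.

415800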